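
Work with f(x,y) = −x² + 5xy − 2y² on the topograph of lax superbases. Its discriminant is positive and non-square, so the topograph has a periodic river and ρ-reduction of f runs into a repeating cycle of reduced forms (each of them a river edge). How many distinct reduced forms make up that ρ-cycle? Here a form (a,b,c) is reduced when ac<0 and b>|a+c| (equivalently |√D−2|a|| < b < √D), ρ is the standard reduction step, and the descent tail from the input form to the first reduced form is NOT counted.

D = 17, ⌊√D⌋ = 4
descent: ρ → (-2,3,1)  [lands on river]
river: ρ → (1,3,-2)
river: ρ → (-2,1,2)
river: ρ → (2,3,-1)
river: ρ → (-1,3,2)
river: ρ → (2,1,-2)
ρ-cycle length = 6 (tail of 1 descent step not counted)

6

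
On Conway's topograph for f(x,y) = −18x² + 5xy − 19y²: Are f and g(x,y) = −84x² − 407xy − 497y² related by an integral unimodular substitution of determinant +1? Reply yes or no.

D₁ = -1343, D₂ = -1343
f is negative-definite; reduce −f:
−f: reduced (well bottom): (18,-5,19) with a≤c, −a<b≤a
flip sign back: reduced form of f is (-18,5,-19)
g is negative-definite; reduce −g:
−g: translate: b→71 (≡407 mod 168), so (84,407,497)→(84,71,19)
−g: flip: (84,71,19)→(19,-71,84)
−g: translate: b→5 (≡-71 mod 38), so (19,-71,84)→(19,5,18)
−g: flip: (19,5,18)→(18,-5,19)
−g: reduced (well bottom): (18,-5,19) with a≤c, −a<b≤a
flip sign back: reduced form of g is (-18,5,-19)
reduced forms (-18, 5, -19) vs (-18, 5, -19) ⇒ equivalent

yes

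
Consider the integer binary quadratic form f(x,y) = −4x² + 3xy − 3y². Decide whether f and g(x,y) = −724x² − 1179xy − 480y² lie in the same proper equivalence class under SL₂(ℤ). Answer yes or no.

D₁ = -39, D₂ = -39
f is negative-definite; reduce −f:
−f: flip: (4,-3,3)→(3,3,4)
−f: reduced (well bottom): (3,3,4) with a≤c, −a<b≤a
flip sign back: reduced form of f is (-3,-3,-4)
g is negative-definite; reduce −g:
−g: translate: b→-269 (≡1179 mod 1448), so (724,1179,480)→(724,-269,25)
−g: flip: (724,-269,25)→(25,269,724)
−g: translate: b→19 (≡269 mod 50), so (25,269,724)→(25,19,4)
−g: flip: (25,19,4)→(4,-19,25)
−g: translate: b→-3 (≡-19 mod 8), so (4,-19,25)→(4,-3,3)
−g: flip: (4,-3,3)→(3,3,4)
−g: reduced (well bottom): (3,3,4) with a≤c, −a<b≤a
flip sign back: reduced form of g is (-3,-3,-4)
reduced forms (-3, -3, -4) vs (-3, -3, -4) ⇒ equivalent

yes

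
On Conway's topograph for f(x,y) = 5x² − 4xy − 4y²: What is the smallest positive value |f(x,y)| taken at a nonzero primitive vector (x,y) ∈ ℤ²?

descent: ρ → (-4,4,5)  [lands on river]
river: ρ → (5,6,-3)
river: ρ → (-3,6,5)
river: ρ → (5,4,-4)
closes: descent 1, river 4
min |a| on river = 3

3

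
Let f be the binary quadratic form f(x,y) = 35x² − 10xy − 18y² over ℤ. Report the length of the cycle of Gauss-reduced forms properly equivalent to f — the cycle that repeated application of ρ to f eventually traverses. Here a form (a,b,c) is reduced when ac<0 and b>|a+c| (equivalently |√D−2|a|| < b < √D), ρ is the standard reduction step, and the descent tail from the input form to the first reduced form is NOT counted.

D = 2620, ⌊√D⌋ = 51
descent: ρ → (-18,46,7)  [lands on river]
river: ρ → (7,38,-42)
river: ρ → (-42,46,3)
river: ρ → (3,50,-10)
river: ρ → (-10,50,3)
river: ρ → (3,46,-42)
river: ρ → (-42,38,7)
river: ρ → (7,46,-18)
river: ρ → (-18,26,27)
river: ρ → (27,28,-17)
river: ρ → (-17,40,15)
river: ρ → (15,50,-2)
river: ρ → (-2,50,15)
river: ρ → (15,40,-17)
river: ρ → (-17,28,27)
river: ρ → (27,26,-18)
ρ-cycle length = 16 (tail of 1 descent step not counted)

16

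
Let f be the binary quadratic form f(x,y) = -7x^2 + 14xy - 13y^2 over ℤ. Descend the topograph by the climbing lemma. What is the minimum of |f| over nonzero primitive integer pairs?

translate: b→0 (≡-14 mod 14), so (7,-14,13)→(7,0,6)
flip: (7,0,6)→(6,0,7)
reduced (well bottom): (6,0,7) with a≤c, −a<b≤a
well minimum |f| = |-6| = 6 (negative-definite)

6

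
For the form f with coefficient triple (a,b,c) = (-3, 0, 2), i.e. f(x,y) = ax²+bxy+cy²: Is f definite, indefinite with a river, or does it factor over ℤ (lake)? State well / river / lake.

D = b²−4ac = 0² − 4·(-3)·2 = 24
D > 0 non-square ⇒ indefinite ⇒ periodic river

river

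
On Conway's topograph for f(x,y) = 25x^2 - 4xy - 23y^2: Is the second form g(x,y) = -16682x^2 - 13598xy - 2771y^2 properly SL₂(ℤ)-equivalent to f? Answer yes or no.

D₁ = 2316, D₂ = 2316
river cycle of f (length 6): (-23, 4, 25), (25, 46, -2), (-2, 46, 25), (25, 4, -23), (-23, 42, 6), (6, 42, -23)
river cycle of g (length 6): (-23, 4, 25), (25, 46, -2), (-2, 46, 25), (25, 4, -23), (-23, 42, 6), (6, 42, -23)
cycles coincide ⇒ equivalent

yes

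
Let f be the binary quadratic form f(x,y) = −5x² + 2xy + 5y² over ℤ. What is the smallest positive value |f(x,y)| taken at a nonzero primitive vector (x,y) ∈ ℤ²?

river: ρ → (5,8,-2)
river: ρ → (-2,8,5)
river: ρ → (5,2,-5)
river: ρ → (-5,8,2)
river: ρ → (2,8,-5)
river: ρ → (-5,2,5)
closes: descent 0, river 6
min |a| on river = 2

2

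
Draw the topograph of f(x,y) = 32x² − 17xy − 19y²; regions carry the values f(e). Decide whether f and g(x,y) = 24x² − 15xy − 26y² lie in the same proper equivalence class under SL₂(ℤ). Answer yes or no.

D₁ = 2721, D₂ = 2721
river cycle of f (length 58): (-19, 17, 32), (32, 47, -4), (-4, 49, 20), (20, 31, -22), (-22, 13, 29), (29, 45, -6), (-6, 51, 5), (5, 49, -16), (-16, 47, 8), (8, 49, -10), … (48 more)
river cycle of g (length 58): (-26, 15, 24), (24, 33, -17), (-17, 35, 22), (22, 9, -30), (-30, 51, 1), (1, 51, -30), (-30, 9, 22), (22, 35, -17), (-17, 33, 24), (24, 15, -26), … (48 more)
cycles differ ⇒ inequivalent

no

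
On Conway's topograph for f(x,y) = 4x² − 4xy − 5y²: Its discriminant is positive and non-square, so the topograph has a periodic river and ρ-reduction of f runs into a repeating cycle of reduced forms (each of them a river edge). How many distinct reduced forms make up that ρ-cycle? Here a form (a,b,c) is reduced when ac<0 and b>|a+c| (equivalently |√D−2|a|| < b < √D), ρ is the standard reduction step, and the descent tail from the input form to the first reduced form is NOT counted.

D = 96, ⌊√D⌋ = 9
descent: ρ → (-5,4,4)  [lands on river]
river: ρ → (4,4,-5)
river: ρ → (-5,6,3)
river: ρ → (3,6,-5)
ρ-cycle length = 4 (tail of 1 descent step not counted)

4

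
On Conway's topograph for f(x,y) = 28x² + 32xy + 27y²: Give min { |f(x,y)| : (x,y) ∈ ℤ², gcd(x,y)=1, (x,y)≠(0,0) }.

translate: b→-24 (≡32 mod 56), so (28,32,27)→(28,-24,23)
flip: (28,-24,23)→(23,24,28)
translate: b→-22 (≡24 mod 46), so (23,24,28)→(23,-22,27)
reduced (well bottom): (23,-22,27) with a≤c, −a<b≤a
well minimum = a = 23

23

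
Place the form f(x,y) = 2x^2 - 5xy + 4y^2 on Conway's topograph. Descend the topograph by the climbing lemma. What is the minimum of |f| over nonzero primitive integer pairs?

translate: b→-1 (≡-5 mod 4), so (2,-5,4)→(2,-1,1)
flip: (2,-1,1)→(1,1,2)
reduced (well bottom): (1,1,2) with a≤c, −a<b≤a
well minimum = a = 1

1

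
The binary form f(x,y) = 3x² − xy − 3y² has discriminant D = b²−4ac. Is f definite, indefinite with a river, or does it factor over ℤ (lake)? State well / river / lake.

D = b²−4ac = (-1)² − 4·3·(-3) = 37
D > 0 non-square ⇒ indefinite ⇒ periodic river

river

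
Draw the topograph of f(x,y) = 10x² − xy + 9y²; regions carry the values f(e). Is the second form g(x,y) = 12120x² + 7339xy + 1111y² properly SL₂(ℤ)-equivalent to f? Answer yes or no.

D₁ = -359, D₂ = -359
f: flip: (10,-1,9)→(9,1,10)
f: reduced (well bottom): (9,1,10) with a≤c, −a<b≤a
g: flip: (12120,7339,1111)→(1111,-7339,12120)
g: translate: b→-673 (≡-7339 mod 2222), so (1111,-7339,12120)→(1111,-673,102)
g: flip: (1111,-673,102)→(102,673,1111)
g: translate: b→61 (≡673 mod 204), so (102,673,1111)→(102,61,10)
g: flip: (102,61,10)→(10,-61,102)
g: translate: b→-1 (≡-61 mod 20), so (10,-61,102)→(10,-1,9)
g: flip: (10,-1,9)→(9,1,10)
g: reduced (well bottom): (9,1,10) with a≤c, −a<b≤a
reduced forms (9, 1, 10) vs (9, 1, 10) ⇒ equivalent

yes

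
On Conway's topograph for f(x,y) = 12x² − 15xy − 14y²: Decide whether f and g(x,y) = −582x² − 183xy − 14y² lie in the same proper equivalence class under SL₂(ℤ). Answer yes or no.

D₁ = 897, D₂ = 897
river cycle of f (length 10): (-14, 15, 12), (12, 9, -17), (-17, 25, 4), (4, 23, -23), (-23, 23, 4), (4, 25, -17), (-17, 9, 12), (12, 15, -14), (-14, 13, 13), (13, 13, -14)
river cycle of g (length 10): (-14, 15, 12), (12, 9, -17), (-17, 25, 4), (4, 23, -23), (-23, 23, 4), (4, 25, -17), (-17, 9, 12), (12, 15, -14), (-14, 13, 13), (13, 13, -14)
cycles coincide ⇒ equivalent

yes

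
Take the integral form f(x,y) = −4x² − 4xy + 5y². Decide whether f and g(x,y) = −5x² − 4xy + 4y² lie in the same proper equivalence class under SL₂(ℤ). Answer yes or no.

D₁ = 96, D₂ = 96
river cycle of f (length 4): (5, 4, -4), (-4, 4, 5), (5, 6, -3), (-3, 6, 5)
river cycle of g (length 4): (4, 4, -5), (-5, 6, 3), (3, 6, -5), (-5, 4, 4)
cycles differ ⇒ inequivalent

no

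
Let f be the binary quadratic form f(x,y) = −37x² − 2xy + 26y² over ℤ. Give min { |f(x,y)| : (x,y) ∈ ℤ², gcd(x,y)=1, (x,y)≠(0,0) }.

descent: ρ → (26,54,-9)  [lands on river]
river: ρ → (-9,54,26)
river: ρ → (26,50,-13)
river: ρ → (-13,54,18)
river: ρ → (18,54,-13)
river: ρ → (-13,50,26)
closes: descent 1, river 6
min |a| on river = 9

9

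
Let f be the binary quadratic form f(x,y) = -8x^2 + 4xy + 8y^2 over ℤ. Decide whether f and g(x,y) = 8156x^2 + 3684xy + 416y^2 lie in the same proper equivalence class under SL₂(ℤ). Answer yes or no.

D₁ = 272, D₂ = 272
river cycle of f (length 6): (8, 12, -4), (-4, 12, 8), (8, 4, -8), (-8, 12, 4), (4, 12, -8), (-8, 4, 8)
river cycle of g (length 6): (8, 12, -4), (-4, 12, 8), (8, 4, -8), (-8, 12, 4), (4, 12, -8), (-8, 4, 8)
cycles coincide ⇒ equivalent

yes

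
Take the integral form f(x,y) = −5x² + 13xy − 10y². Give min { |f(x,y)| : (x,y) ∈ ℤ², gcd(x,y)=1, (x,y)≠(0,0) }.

translate: b→-3 (≡-13 mod 10), so (5,-13,10)→(5,-3,2)
flip: (5,-3,2)→(2,3,5)
translate: b→-1 (≡3 mod 4), so (2,3,5)→(2,-1,4)
reduced (well bottom): (2,-1,4) with a≤c, −a<b≤a
well minimum |f| = |-2| = 2 (negative-definite)

2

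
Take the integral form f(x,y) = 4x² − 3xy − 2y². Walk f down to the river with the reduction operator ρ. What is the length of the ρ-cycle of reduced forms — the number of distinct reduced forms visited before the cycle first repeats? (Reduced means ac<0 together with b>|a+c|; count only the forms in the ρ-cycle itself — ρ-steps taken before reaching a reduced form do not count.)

D = 41, ⌊√D⌋ = 6
descent: ρ → (-2,3,4)  [lands on river]
river: ρ → (4,5,-1)
river: ρ → (-1,5,4)
river: ρ → (4,3,-2)
river: ρ → (-2,5,2)
river: ρ → (2,3,-4)
river: ρ → (-4,5,1)
river: ρ → (1,5,-4)
river: ρ → (-4,3,2)
river: ρ → (2,5,-2)
ρ-cycle length = 10 (tail of 1 descent step not counted)

10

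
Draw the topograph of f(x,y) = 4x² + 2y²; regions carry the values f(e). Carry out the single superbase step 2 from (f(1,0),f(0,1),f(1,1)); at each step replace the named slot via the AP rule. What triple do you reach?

start (4,2,6) = (f(1,0),f(0,1),f(1,1))
replace slot 2: 2·(4+6) − 2 = 18 → (4,18,6)

4,18,6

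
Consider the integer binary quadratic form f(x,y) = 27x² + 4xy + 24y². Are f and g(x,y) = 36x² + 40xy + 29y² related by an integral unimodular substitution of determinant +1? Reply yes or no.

D₁ = -2576, D₂ = -2576
f: flip: (27,4,24)→(24,-4,27)
f: reduced (well bottom): (24,-4,27) with a≤c, −a<b≤a
g: translate: b→-32 (≡40 mod 72), so (36,40,29)→(36,-32,25)
g: flip: (36,-32,25)→(25,32,36)
g: translate: b→-18 (≡32 mod 50), so (25,32,36)→(25,-18,29)
g: reduced (well bottom): (25,-18,29) with a≤c, −a<b≤a
reduced forms (24, -4, 27) vs (25, -18, 29) ⇒ inequivalent

no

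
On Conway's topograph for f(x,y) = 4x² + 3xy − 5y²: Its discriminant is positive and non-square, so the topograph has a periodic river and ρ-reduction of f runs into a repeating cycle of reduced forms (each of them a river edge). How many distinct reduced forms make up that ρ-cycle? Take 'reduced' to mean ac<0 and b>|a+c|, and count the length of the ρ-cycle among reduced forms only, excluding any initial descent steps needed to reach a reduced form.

D = 89, ⌊√D⌋ = 9
river: ρ → (-5,7,2)
river: ρ → (2,9,-1)
river: ρ → (-1,9,2)
river: ρ → (2,7,-5)
river: ρ → (-5,3,4)
river: ρ → (4,5,-4)
river: ρ → (-4,3,5)
river: ρ → (5,7,-2)
river: ρ → (-2,9,1)
river: ρ → (1,9,-2)
river: ρ → (-2,7,5)
river: ρ → (5,3,-4)
river: ρ → (-4,5,4)
river: ρ → (4,3,-5)
ρ-cycle length = 14 (tail of 0 descent steps not counted)

14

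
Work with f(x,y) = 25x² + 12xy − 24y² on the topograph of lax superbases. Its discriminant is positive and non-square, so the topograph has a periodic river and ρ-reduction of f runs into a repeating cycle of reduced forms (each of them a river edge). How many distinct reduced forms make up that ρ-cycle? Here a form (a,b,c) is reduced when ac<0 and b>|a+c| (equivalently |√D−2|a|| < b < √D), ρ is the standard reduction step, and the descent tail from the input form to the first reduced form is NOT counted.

D = 2544, ⌊√D⌋ = 50
river: ρ → (-24,36,13)
river: ρ → (13,42,-15)
river: ρ → (-15,48,4)
river: ρ → (4,48,-15)
river: ρ → (-15,42,13)
river: ρ → (13,36,-24)
river: ρ → (-24,12,25)
river: ρ → (25,38,-11)
river: ρ → (-11,50,1)
river: ρ → (1,50,-11)
river: ρ → (-11,38,25)
river: ρ → (25,12,-24)
ρ-cycle length = 12 (tail of 0 descent steps not counted)

12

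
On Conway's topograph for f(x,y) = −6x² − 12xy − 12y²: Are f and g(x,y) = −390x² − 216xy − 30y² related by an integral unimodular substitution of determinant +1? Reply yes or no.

D₁ = -144, D₂ = -144
f is negative-definite; reduce −f:
−f: translate: b→0 (≡12 mod 12), so (6,12,12)→(6,0,6)
−f: reduced (well bottom): (6,0,6) with a≤c, −a<b≤a
flip sign back: reduced form of f is (-6,0,-6)
g is negative-definite; reduce −g:
−g: flip: (390,216,30)→(30,-216,390)
−g: translate: b→24 (≡-216 mod 60), so (30,-216,390)→(30,24,6)
−g: flip: (30,24,6)→(6,-24,30)
−g: translate: b→0 (≡-24 mod 12), so (6,-24,30)→(6,0,6)
−g: reduced (well bottom): (6,0,6) with a≤c, −a<b≤a
flip sign back: reduced form of g is (-6,0,-6)
reduced forms (-6, 0, -6) vs (-6, 0, -6) ⇒ equivalent

yes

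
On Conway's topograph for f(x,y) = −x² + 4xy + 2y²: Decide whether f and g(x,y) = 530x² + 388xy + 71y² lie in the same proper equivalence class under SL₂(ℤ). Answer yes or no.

D₁ = 24, D₂ = 24
river cycle of f (length 2): (2, 4, -1), (-1, 4, 2)
river cycle of g (length 2): (-1, 4, 2), (2, 4, -1)
cycles coincide ⇒ equivalent

yes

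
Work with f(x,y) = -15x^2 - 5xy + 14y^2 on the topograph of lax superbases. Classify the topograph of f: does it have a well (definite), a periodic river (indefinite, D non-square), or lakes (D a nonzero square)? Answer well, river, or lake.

D = b²−4ac = (-5)² − 4·(-15)·14 = 865
D > 0 non-square ⇒ indefinite ⇒ periodic river

river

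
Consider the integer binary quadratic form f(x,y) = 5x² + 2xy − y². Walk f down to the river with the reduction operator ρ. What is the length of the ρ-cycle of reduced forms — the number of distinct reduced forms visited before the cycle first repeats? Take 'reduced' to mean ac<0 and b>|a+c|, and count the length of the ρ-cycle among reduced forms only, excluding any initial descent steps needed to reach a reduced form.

D = 24, ⌊√D⌋ = 4
descent: ρ → (-1,4,2)  [lands on river]
river: ρ → (2,4,-1)
ρ-cycle length = 2 (tail of 1 descent step not counted)

2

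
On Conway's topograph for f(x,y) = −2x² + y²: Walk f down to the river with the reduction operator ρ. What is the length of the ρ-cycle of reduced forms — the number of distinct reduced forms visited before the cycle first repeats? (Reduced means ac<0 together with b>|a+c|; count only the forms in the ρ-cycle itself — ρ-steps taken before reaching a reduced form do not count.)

D = 8, ⌊√D⌋ = 2
descent: ρ → (1,2,-1)  [lands on river]
river: ρ → (-1,2,1)
ρ-cycle length = 2 (tail of 1 descent step not counted)

2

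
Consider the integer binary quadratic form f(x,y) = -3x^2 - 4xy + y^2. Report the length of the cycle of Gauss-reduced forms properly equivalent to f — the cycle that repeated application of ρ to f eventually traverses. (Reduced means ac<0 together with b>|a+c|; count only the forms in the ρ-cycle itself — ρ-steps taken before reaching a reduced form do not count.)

D = 28, ⌊√D⌋ = 5
descent: ρ → (1,4,-3)  [lands on river]
river: ρ → (-3,2,2)
river: ρ → (2,2,-3)
river: ρ → (-3,4,1)
ρ-cycle length = 4 (tail of 1 descent step not counted)

4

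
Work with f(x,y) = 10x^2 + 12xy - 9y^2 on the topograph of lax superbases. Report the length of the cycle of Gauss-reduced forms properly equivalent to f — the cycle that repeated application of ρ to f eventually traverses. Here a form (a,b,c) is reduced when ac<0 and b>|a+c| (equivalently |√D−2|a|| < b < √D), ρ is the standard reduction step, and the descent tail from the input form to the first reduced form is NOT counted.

D = 504, ⌊√D⌋ = 22
river: ρ → (-9,6,13)
river: ρ → (13,20,-2)
river: ρ → (-2,20,13)
river: ρ → (13,6,-9)
river: ρ → (-9,12,10)
river: ρ → (10,8,-11)
river: ρ → (-11,14,7)
river: ρ → (7,14,-11)
river: ρ → (-11,8,10)
river: ρ → (10,12,-9)
ρ-cycle length = 10 (tail of 0 descent steps not counted)

10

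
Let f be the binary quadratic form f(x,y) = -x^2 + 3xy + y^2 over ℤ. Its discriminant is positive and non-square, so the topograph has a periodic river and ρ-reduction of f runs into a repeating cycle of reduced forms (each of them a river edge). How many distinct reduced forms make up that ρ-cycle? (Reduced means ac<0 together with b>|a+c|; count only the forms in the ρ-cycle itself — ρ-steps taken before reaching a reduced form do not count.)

D = 13, ⌊√D⌋ = 3
river: ρ → (1,3,-1)
river: ρ → (-1,3,1)
ρ-cycle length = 2 (tail of 0 descent steps not counted)

2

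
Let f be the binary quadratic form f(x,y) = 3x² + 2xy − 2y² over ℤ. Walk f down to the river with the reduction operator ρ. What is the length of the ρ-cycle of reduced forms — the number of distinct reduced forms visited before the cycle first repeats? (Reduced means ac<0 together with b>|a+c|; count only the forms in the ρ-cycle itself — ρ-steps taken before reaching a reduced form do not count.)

D = 28, ⌊√D⌋ = 5
river: ρ → (-2,2,3)
river: ρ → (3,4,-1)
river: ρ → (-1,4,3)
river: ρ → (3,2,-2)
ρ-cycle length = 4 (tail of 0 descent steps not counted)

4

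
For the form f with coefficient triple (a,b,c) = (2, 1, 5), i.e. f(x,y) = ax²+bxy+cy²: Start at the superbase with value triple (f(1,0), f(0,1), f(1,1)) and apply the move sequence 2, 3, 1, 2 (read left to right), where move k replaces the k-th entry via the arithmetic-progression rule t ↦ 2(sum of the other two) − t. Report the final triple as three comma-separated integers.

start (2,5,8) = (f(1,0),f(0,1),f(1,1))
replace slot 2: 2·(2+8) − 5 = 15 → (2,15,8)
replace slot 3: 2·(2+15) − 8 = 26 → (2,15,26)
replace slot 1: 2·(15+26) − 2 = 80 → (80,15,26)
replace slot 2: 2·(80+26) − 15 = 197 → (80,197,26)

80,197,26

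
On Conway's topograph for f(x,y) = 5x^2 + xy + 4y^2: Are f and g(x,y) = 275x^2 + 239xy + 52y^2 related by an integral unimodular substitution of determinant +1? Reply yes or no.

D₁ = -79, D₂ = -79
f: flip: (5,1,4)→(4,-1,5)
f: reduced (well bottom): (4,-1,5) with a≤c, −a<b≤a
g: flip: (275,239,52)→(52,-239,275)
g: translate: b→-31 (≡-239 mod 104), so (52,-239,275)→(52,-31,5)
g: flip: (52,-31,5)→(5,31,52)
g: translate: b→1 (≡31 mod 10), so (5,31,52)→(5,1,4)
g: flip: (5,1,4)→(4,-1,5)
g: reduced (well bottom): (4,-1,5) with a≤c, −a<b≤a
reduced forms (4, -1, 5) vs (4, -1, 5) ⇒ equivalent

yes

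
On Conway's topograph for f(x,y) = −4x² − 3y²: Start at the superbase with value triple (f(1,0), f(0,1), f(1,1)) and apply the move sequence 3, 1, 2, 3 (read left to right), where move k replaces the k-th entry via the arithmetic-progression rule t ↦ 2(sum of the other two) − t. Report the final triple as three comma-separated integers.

start (-4,-3,-7) = (f(1,0),f(0,1),f(1,1))
replace slot 3: 2·((-4)+(-3)) − (-7) = -7 → (-4,-3,-7)
replace slot 1: 2·((-3)+(-7)) − (-4) = -16 → (-16,-3,-7)
replace slot 2: 2·((-16)+(-7)) − (-3) = -43 → (-16,-43,-7)
replace slot 3: 2·((-16)+(-43)) − (-7) = -111 → (-16,-43,-111)

-16,-43,-111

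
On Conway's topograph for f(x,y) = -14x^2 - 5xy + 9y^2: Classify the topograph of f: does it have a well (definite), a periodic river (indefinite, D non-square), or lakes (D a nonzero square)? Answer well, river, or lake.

D = b²−4ac = (-5)² − 4·(-14)·9 = 529
D = 23² is a perfect square ⇒ form factors over ℤ ⇒ lakes

lake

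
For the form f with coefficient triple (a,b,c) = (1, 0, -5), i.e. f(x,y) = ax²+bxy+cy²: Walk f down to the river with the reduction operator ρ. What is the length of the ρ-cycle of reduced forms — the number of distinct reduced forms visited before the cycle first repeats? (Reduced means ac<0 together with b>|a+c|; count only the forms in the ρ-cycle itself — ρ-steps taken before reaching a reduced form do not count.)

D = 20, ⌊√D⌋ = 4
descent: ρ → (-5,0,1)
descent: ρ → (1,4,-1)  [lands on river]
river: ρ → (-1,4,1)
ρ-cycle length = 2 (tail of 2 descent steps not counted)

2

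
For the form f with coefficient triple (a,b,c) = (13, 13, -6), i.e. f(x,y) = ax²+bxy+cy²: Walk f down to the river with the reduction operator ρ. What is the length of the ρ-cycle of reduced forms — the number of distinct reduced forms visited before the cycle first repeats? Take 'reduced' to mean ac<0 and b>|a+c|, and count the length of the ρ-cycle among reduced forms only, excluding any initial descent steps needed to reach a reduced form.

D = 481, ⌊√D⌋ = 21
river: ρ → (-6,11,15)
river: ρ → (15,19,-2)
river: ρ → (-2,21,5)
river: ρ → (5,19,-6)
river: ρ → (-6,17,8)
river: ρ → (8,15,-8)
river: ρ → (-8,17,6)
river: ρ → (6,19,-5)
river: ρ → (-5,21,2)
river: ρ → (2,19,-15)
river: ρ → (-15,11,6)
river: ρ → (6,13,-13)
river: ρ → (-13,13,6)
river: ρ → (6,11,-15)
river: ρ → (-15,19,2)
river: ρ → (2,21,-5)
river: ρ → (-5,19,6)
river: ρ → (6,17,-8)
river: ρ → (-8,15,8)
river: ρ → (8,17,-6)
river: ρ → (-6,19,5)
river: ρ → (5,21,-2)
river: ρ → (-2,19,15)
river: ρ → (15,11,-6)
river: ρ → (-6,13,13)
river: ρ → (13,13,-6)
ρ-cycle length = 26 (tail of 0 descent steps not counted)

26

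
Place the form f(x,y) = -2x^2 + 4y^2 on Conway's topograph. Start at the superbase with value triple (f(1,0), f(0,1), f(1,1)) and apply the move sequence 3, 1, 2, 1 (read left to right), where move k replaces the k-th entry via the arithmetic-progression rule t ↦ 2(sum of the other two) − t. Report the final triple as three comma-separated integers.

start (-2,4,2) = (f(1,0),f(0,1),f(1,1))
replace slot 3: 2·((-2)+4) − 2 = 2 → (-2,4,2)
replace slot 1: 2·(4+2) − (-2) = 14 → (14,4,2)
replace slot 2: 2·(14+2) − 4 = 28 → (14,28,2)
replace slot 1: 2·(28+2) − 14 = 46 → (46,28,2)

46,28,2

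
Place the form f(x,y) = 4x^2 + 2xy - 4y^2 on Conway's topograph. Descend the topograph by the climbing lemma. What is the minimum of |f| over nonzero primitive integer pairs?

river: ρ → (-4,6,2)
river: ρ → (2,6,-4)
river: ρ → (-4,2,4)
river: ρ → (4,6,-2)
river: ρ → (-2,6,4)
river: ρ → (4,2,-4)
closes: descent 0, river 6
min |a| on river = 2

2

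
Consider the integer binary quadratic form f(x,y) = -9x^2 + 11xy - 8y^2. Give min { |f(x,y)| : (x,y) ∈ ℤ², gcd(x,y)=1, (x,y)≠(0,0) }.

translate: b→7 (≡-11 mod 18), so (9,-11,8)→(9,7,6)
flip: (9,7,6)→(6,-7,9)
translate: b→5 (≡-7 mod 12), so (6,-7,9)→(6,5,8)
reduced (well bottom): (6,5,8) with a≤c, −a<b≤a
well minimum |f| = |-6| = 6 (negative-definite)

6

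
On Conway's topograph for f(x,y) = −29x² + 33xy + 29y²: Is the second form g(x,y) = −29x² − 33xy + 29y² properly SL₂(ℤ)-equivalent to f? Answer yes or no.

D₁ = 4453, D₂ = 4453
river cycle of f (length 22): (29, 25, -33), (-33, 41, 21), (21, 43, -31), (-31, 19, 33), (33, 47, -17), (-17, 55, 21), (21, 29, -43), (-43, 57, 7), (7, 55, -51), (-51, 47, 11), … (12 more)
river cycle of g (length 22): (29, 33, -29), (-29, 25, 33), (33, 41, -21), (-21, 43, 31), (31, 19, -33), (-33, 47, 17), (17, 55, -21), (-21, 29, 43), (43, 57, -7), (-7, 55, 51), … (12 more)
cycles differ ⇒ inequivalent

no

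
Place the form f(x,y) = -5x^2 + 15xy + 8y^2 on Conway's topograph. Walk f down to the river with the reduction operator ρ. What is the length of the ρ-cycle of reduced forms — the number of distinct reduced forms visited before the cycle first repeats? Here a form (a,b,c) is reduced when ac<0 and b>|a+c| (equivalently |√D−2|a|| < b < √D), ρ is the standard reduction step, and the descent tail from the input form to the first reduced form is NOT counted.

D = 385, ⌊√D⌋ = 19
river: ρ → (8,17,-3)
river: ρ → (-3,19,2)
river: ρ → (2,17,-12)
river: ρ → (-12,7,7)
river: ρ → (7,7,-12)
river: ρ → (-12,17,2)
river: ρ → (2,19,-3)
river: ρ → (-3,17,8)
river: ρ → (8,15,-5)
river: ρ → (-5,15,8)
ρ-cycle length = 10 (tail of 0 descent steps not counted)

10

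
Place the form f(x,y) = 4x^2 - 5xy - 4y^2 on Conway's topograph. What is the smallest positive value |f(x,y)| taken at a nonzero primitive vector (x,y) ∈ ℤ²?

descent: ρ → (-4,5,4)  [lands on river]
river: ρ → (4,3,-5)
river: ρ → (-5,7,2)
river: ρ → (2,9,-1)
river: ρ → (-1,9,2)
river: ρ → (2,7,-5)
river: ρ → (-5,3,4)
river: ρ → (4,5,-4)
river: ρ → (-4,3,5)
river: ρ → (5,7,-2)
river: ρ → (-2,9,1)
river: ρ → (1,9,-2)
river: ρ → (-2,7,5)
river: ρ → (5,3,-4)
closes: descent 1, river 14
min |a| on river = 1

1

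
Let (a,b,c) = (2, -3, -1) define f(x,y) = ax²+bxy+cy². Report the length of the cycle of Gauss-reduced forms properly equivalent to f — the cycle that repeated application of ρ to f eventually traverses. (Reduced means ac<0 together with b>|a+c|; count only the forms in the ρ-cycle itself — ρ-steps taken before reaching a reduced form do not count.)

D = 17, ⌊√D⌋ = 4
descent: ρ → (-1,3,2)  [lands on river]
river: ρ → (2,1,-2)
river: ρ → (-2,3,1)
river: ρ → (1,3,-2)
river: ρ → (-2,1,2)
river: ρ → (2,3,-1)
ρ-cycle length = 6 (tail of 1 descent step not counted)

6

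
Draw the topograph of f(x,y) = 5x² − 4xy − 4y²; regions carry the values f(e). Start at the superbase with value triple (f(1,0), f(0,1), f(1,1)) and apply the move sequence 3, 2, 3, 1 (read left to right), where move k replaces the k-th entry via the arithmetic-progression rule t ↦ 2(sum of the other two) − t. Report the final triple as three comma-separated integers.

start (5,-4,-3) = (f(1,0),f(0,1),f(1,1))
replace slot 3: 2·(5+(-4)) − (-3) = 5 → (5,-4,5)
replace slot 2: 2·(5+5) − (-4) = 24 → (5,24,5)
replace slot 3: 2·(5+24) − 5 = 53 → (5,24,53)
replace slot 1: 2·(24+53) − 5 = 149 → (149,24,53)

149,24,53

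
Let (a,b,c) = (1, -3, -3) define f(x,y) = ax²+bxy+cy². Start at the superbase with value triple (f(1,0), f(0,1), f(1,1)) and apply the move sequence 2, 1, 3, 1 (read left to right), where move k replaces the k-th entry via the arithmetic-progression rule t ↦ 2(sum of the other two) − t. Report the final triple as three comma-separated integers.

start (1,-3,-5) = (f(1,0),f(0,1),f(1,1))
replace slot 2: 2·(1+(-5)) − (-3) = -5 → (1,-5,-5)
replace slot 1: 2·((-5)+(-5)) − 1 = -21 → (-21,-5,-5)
replace slot 3: 2·((-21)+(-5)) − (-5) = -47 → (-21,-5,-47)
replace slot 1: 2·((-5)+(-47)) − (-21) = -83 → (-83,-5,-47)

-83,-5,-47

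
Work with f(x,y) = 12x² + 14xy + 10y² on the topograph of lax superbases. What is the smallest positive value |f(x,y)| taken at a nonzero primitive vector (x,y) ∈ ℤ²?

translate: b→-10 (≡14 mod 24), so (12,14,10)→(12,-10,8)
flip: (12,-10,8)→(8,10,12)
translate: b→-6 (≡10 mod 16), so (8,10,12)→(8,-6,10)
reduced (well bottom): (8,-6,10) with a≤c, −a<b≤a
well minimum = a = 8

8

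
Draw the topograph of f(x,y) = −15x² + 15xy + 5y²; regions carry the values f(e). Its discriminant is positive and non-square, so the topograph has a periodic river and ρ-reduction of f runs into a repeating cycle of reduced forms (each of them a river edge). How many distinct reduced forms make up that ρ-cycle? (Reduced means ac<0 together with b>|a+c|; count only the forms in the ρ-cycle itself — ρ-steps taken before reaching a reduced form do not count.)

D = 525, ⌊√D⌋ = 22
river: ρ → (5,15,-15)
river: ρ → (-15,15,5)
ρ-cycle length = 2 (tail of 0 descent steps not counted)

2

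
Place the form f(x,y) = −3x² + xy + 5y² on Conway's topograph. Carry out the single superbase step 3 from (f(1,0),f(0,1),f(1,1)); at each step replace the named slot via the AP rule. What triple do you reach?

start (-3,5,3) = (f(1,0),f(0,1),f(1,1))
replace slot 3: 2·((-3)+5) − 3 = 1 → (-3,5,1)

-3,5,1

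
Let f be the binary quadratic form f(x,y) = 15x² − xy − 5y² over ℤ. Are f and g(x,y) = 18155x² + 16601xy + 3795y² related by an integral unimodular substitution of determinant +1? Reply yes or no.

D₁ = 301, D₂ = 301
river cycle of f (length 10): (-5, 11, 9), (9, 7, -7), (-7, 7, 9), (9, 11, -5), (-5, 9, 11), (11, 13, -3), (-3, 17, 1), (1, 17, -3), (-3, 13, 11), (11, 9, -5)
river cycle of g (length 10): (-5, 11, 9), (9, 7, -7), (-7, 7, 9), (9, 11, -5), (-5, 9, 11), (11, 13, -3), (-3, 17, 1), (1, 17, -3), (-3, 13, 11), (11, 9, -5)
cycles coincide ⇒ equivalent

yes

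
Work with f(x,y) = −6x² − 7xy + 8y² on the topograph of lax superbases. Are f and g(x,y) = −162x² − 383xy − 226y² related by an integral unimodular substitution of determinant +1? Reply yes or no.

D₁ = 241, D₂ = 241
river cycle of f (length 38): (8, 7, -6), (-6, 5, 9), (9, 13, -2), (-2, 15, 2), (2, 13, -9), (-9, 5, 6), (6, 7, -8), (-8, 9, 5), (5, 11, -6), (-6, 13, 3), … (28 more)
river cycle of g (length 38): (-5, 9, 8), (8, 7, -6), (-6, 5, 9), (9, 13, -2), (-2, 15, 2), (2, 13, -9), (-9, 5, 6), (6, 7, -8), (-8, 9, 5), (5, 11, -6), … (28 more)
cycles coincide ⇒ equivalent

yes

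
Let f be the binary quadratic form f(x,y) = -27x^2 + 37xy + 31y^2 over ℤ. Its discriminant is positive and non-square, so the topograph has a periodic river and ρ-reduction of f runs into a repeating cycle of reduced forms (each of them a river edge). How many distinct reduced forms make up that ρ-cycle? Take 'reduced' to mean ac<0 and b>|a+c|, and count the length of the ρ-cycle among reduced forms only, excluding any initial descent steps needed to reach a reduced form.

D = 4717, ⌊√D⌋ = 68
river: ρ → (31,25,-33)
river: ρ → (-33,41,23)
river: ρ → (23,51,-23)
river: ρ → (-23,41,33)
river: ρ → (33,25,-31)
river: ρ → (-31,37,27)
river: ρ → (27,17,-41)
river: ρ → (-41,65,3)
river: ρ → (3,67,-19)
river: ρ → (-19,47,33)
river: ρ → (33,19,-33)
river: ρ → (-33,47,19)
river: ρ → (19,67,-3)
river: ρ → (-3,65,41)
river: ρ → (41,17,-27)
river: ρ → (-27,37,31)
ρ-cycle length = 16 (tail of 0 descent steps not counted)

16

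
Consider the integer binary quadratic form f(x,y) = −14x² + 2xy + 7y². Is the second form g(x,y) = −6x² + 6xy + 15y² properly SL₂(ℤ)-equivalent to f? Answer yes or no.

D₁ = 396, D₂ = 396
river cycle of f (length 4): (7, 12, -9), (-9, 6, 10), (10, 14, -5), (-5, 16, 7)
river cycle of g (length 2): (-6, 18, 3), (3, 18, -6)
cycles differ ⇒ inequivalent

no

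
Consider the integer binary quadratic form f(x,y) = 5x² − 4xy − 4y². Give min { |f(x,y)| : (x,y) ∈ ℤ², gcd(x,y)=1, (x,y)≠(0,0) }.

descent: ρ → (-4,4,5)  [lands on river]
river: ρ → (5,6,-3)
river: ρ → (-3,6,5)
river: ρ → (5,4,-4)
closes: descent 1, river 4
min |a| on river = 3

3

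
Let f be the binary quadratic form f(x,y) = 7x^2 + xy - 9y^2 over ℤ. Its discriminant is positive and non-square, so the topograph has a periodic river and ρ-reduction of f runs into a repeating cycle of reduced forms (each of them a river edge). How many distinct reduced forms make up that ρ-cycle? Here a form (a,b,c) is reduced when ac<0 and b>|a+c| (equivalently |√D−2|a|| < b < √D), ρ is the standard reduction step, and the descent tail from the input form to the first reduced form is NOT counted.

D = 253, ⌊√D⌋ = 15
descent: ρ → (-9,-1,7)
descent: ρ → (7,15,-1)  [lands on river]
river: ρ → (-1,15,7)
river: ρ → (7,13,-3)
river: ρ → (-3,11,11)
river: ρ → (11,11,-3)
river: ρ → (-3,13,7)
ρ-cycle length = 6 (tail of 2 descent steps not counted)

6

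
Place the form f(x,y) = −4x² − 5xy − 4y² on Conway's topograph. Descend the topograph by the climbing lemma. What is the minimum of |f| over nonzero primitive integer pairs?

translate: b→-3 (≡5 mod 8), so (4,5,4)→(4,-3,3)
flip: (4,-3,3)→(3,3,4)
reduced (well bottom): (3,3,4) with a≤c, −a<b≤a
well minimum |f| = |-3| = 3 (negative-definite)

3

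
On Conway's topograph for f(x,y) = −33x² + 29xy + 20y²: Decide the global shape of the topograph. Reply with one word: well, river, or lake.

D = b²−4ac = 29² − 4·(-33)·20 = 3481
D = 59² is a perfect square ⇒ form factors over ℤ ⇒ lakes

lake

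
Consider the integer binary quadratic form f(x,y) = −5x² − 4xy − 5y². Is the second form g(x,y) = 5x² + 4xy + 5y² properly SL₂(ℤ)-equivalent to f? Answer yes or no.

D₁ = -84, D₂ = -84
f is negative-definite; reduce −f:
−f: reduced (well bottom): (5,4,5) with a≤c, −a<b≤a
flip sign back: reduced form of f is (-5,-4,-5)
g: reduced (well bottom): (5,4,5) with a≤c, −a<b≤a
reduced forms (-5, -4, -5) vs (5, 4, 5) ⇒ inequivalent

no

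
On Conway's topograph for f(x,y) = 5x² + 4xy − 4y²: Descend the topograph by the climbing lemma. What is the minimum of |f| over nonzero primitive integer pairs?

river: ρ → (-4,4,5)
river: ρ → (5,6,-3)
river: ρ → (-3,6,5)
river: ρ → (5,4,-4)
closes: descent 0, river 4
min |a| on river = 3

3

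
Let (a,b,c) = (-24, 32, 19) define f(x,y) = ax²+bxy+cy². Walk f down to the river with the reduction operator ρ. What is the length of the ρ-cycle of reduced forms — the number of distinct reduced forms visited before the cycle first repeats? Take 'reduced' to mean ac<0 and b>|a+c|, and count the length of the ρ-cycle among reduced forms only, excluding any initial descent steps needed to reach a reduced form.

D = 2848, ⌊√D⌋ = 53
river: ρ → (19,44,-12)
river: ρ → (-12,52,3)
river: ρ → (3,50,-29)
river: ρ → (-29,8,24)
river: ρ → (24,40,-13)
river: ρ → (-13,38,27)
river: ρ → (27,16,-24)
river: ρ → (-24,32,19)
ρ-cycle length = 8 (tail of 0 descent steps not counted)

8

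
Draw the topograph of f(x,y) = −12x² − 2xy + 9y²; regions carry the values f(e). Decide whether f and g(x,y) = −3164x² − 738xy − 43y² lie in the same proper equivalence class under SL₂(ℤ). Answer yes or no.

D₁ = 436, D₂ = 436
river cycle of f (length 30): (9, 20, -1), (-1, 20, 9), (9, 16, -5), (-5, 14, 12), (12, 10, -7), (-7, 18, 4), (4, 14, -15), (-15, 16, 3), (3, 20, -3), (-3, 16, 15), … (20 more)
river cycle of g (length 30): (-5, 16, 9), (9, 20, -1), (-1, 20, 9), (9, 16, -5), (-5, 14, 12), (12, 10, -7), (-7, 18, 4), (4, 14, -15), (-15, 16, 3), (3, 20, -3), … (20 more)
cycles coincide ⇒ equivalent

yes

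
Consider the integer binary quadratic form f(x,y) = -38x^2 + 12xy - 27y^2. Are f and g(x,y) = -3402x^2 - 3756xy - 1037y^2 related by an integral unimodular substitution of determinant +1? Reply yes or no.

D₁ = -3960, D₂ = -3960
f is negative-definite; reduce −f:
−f: flip: (38,-12,27)→(27,12,38)
−f: reduced (well bottom): (27,12,38) with a≤c, −a<b≤a
flip sign back: reduced form of f is (-27,-12,-38)
g is negative-definite; reduce −g:
−g: translate: b→-3048 (≡3756 mod 6804), so (3402,3756,1037)→(3402,-3048,683)
−g: flip: (3402,-3048,683)→(683,3048,3402)
−g: translate: b→316 (≡3048 mod 1366), so (683,3048,3402)→(683,316,38)
−g: flip: (683,316,38)→(38,-316,683)
−g: translate: b→-12 (≡-316 mod 76), so (38,-316,683)→(38,-12,27)
−g: flip: (38,-12,27)→(27,12,38)
−g: reduced (well bottom): (27,12,38) with a≤c, −a<b≤a
flip sign back: reduced form of g is (-27,-12,-38)
reduced forms (-27, -12, -38) vs (-27, -12, -38) ⇒ equivalent

yes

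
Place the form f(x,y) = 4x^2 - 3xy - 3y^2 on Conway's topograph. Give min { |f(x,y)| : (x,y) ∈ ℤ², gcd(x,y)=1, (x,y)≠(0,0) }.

descent: ρ → (-3,3,4)  [lands on river]
river: ρ → (4,5,-2)
river: ρ → (-2,7,1)
river: ρ → (1,7,-2)
river: ρ → (-2,5,4)
river: ρ → (4,3,-3)
closes: descent 1, river 6
min |a| on river = 1

1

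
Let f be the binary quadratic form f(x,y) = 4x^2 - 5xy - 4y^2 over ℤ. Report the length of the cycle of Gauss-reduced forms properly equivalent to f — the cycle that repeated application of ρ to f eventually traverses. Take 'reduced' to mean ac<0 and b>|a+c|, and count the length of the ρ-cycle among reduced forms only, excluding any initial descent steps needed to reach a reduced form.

D = 89, ⌊√D⌋ = 9
descent: ρ → (-4,5,4)  [lands on river]
river: ρ → (4,3,-5)
river: ρ → (-5,7,2)
river: ρ → (2,9,-1)
river: ρ → (-1,9,2)
river: ρ → (2,7,-5)
river: ρ → (-5,3,4)
river: ρ → (4,5,-4)
river: ρ → (-4,3,5)
river: ρ → (5,7,-2)
river: ρ → (-2,9,1)
river: ρ → (1,9,-2)
river: ρ → (-2,7,5)
river: ρ → (5,3,-4)
ρ-cycle length = 14 (tail of 1 descent step not counted)

14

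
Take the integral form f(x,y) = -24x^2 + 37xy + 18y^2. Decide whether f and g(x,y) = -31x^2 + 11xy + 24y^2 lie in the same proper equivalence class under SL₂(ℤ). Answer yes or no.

D₁ = 3097, D₂ = 3097
river cycle of f (length 50): (18, 35, -26), (-26, 17, 27), (27, 37, -16), (-16, 27, 37), (37, 47, -6), (-6, 49, 29), (29, 9, -26), (-26, 43, 12), (12, 53, -6), (-6, 55, 3), … (40 more)
river cycle of g (length 50): (24, 37, -18), (-18, 35, 26), (26, 17, -27), (-27, 37, 16), (16, 27, -37), (-37, 47, 6), (6, 49, -29), (-29, 9, 26), (26, 43, -12), (-12, 53, 6), … (40 more)
cycles differ ⇒ inequivalent

no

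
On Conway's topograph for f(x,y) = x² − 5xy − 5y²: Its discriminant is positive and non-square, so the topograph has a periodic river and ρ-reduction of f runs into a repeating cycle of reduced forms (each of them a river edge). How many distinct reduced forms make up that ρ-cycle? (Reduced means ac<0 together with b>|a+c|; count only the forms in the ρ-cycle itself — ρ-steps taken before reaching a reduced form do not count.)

D = 45, ⌊√D⌋ = 6
descent: ρ → (-5,5,1)  [lands on river]
river: ρ → (1,5,-5)
ρ-cycle length = 2 (tail of 1 descent step not counted)

2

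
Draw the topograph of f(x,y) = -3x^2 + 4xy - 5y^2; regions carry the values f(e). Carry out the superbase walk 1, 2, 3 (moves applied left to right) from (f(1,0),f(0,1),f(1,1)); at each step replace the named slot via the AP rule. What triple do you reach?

start (-3,-5,-4) = (f(1,0),f(0,1),f(1,1))
replace slot 1: 2·((-5)+(-4)) − (-3) = -15 → (-15,-5,-4)
replace slot 2: 2·((-15)+(-4)) − (-5) = -33 → (-15,-33,-4)
replace slot 3: 2·((-15)+(-33)) − (-4) = -92 → (-15,-33,-92)

-15,-33,-92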